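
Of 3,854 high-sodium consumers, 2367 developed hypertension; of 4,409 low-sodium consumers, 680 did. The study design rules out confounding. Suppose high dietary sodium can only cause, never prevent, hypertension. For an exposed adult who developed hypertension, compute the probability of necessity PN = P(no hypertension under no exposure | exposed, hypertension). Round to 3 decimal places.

PN ≈ 0.749

p₁ = P(outcome | exposed) = 2367/3854 = 0.61417
p₀ = P(outcome | unexposed) = 680/4409 = 0.15423
Under exogeneity and monotonicity, PN = (p₁ − p₀) / p₁.
PN = (0.61417 − 0.15423) / 0.61417 = 0.45994 / 0.61417 ≈ 0.7489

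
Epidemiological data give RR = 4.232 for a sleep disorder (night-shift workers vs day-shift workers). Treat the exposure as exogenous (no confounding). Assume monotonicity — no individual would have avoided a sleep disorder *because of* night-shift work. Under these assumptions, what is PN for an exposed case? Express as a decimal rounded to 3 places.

Under exogeneity and monotonicity, PN = (RR − 1) / RR = 1 − 1/RR.
PN = (4.232 − 1) / 4.232 = 3.232 / 4.232 ≈ 0.7637

PN ≈ 0.764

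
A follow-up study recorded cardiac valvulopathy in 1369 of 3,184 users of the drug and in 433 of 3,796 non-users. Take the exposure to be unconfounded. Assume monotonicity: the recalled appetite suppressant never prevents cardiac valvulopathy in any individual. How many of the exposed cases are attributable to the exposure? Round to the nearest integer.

p₁ = P(outcome | exposed) = 1369/3184 = 0.42996
p₀ = P(outcome | unexposed) = 433/3796 = 0.11407
PN = (p₁ − p₀)/p₁ = (0.42996 − 0.11407) / 0.42996 ≈ 0.73470.
Attributable cases ≈ PN × (exposed cases) = 0.73470 × 1369 ≈ 1005.81.

about 1006 cases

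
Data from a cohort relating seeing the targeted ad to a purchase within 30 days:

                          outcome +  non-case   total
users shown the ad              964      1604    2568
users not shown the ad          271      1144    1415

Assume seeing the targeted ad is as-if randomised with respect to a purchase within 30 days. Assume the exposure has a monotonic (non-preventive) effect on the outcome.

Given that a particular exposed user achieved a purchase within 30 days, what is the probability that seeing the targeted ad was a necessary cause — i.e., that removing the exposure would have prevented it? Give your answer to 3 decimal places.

p₁ = P(outcome | exposed) = 964/2568 = 0.37539
p₀ = P(outcome | unexposed) = 271/1415 = 0.19152
Under exogeneity and monotonicity, PN = (p₁ − p₀) / p₁.
PN = (0.37539 − 0.19152) / 0.37539 = 0.18387 / 0.37539 ≈ 0.4898

PN ≈ 0.490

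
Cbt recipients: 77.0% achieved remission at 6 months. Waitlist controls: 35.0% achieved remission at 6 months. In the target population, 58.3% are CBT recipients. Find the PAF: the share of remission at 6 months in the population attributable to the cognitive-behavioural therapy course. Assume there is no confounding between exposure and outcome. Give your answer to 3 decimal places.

PAF ≈ 0.412

p₁ = 0.77, p₀ = 0.35.
Overall risk P(Y=1) = π·p₁ + (1−π)·p₀ = 0.583×0.77 + 0.417×0.35 = 0.59486.
Under exogeneity, PAF = [P(Y=1) − p₀] / P(Y=1).
PAF = (0.59486 − 0.35) / 0.59486 ≈ 0.4116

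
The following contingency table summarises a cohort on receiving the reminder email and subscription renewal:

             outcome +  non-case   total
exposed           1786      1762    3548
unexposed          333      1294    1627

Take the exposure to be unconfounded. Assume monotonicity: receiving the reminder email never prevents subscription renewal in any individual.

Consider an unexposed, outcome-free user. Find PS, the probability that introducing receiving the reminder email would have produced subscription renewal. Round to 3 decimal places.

p₁ = P(outcome | exposed) = 1786/3548 = 0.50338
p₀ = P(outcome | unexposed) = 333/1627 = 0.20467
Under exogeneity and monotonicity, PS = (p₁ − p₀) / (1 − p₀).
PS = (0.50338 − 0.20467) / (1 − 0.20467) = 0.29871 / 0.79533 ≈ 0.3756

PS ≈ 0.376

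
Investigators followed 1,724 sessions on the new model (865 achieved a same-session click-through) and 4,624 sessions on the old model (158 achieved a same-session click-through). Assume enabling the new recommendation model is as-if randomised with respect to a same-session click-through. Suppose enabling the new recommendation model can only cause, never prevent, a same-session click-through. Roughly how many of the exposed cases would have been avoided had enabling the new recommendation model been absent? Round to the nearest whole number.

about 806 cases

p₁ = P(outcome | exposed) = 865/1724 = 0.50174
p₀ = P(outcome | unexposed) = 158/4624 = 0.03417
PN = (p₁ − p₀)/p₁ = (0.50174 − 0.03417) / 0.50174 ≈ 0.93190.
Attributable cases ≈ PN × (exposed cases) = 0.93190 × 865 ≈ 806.09.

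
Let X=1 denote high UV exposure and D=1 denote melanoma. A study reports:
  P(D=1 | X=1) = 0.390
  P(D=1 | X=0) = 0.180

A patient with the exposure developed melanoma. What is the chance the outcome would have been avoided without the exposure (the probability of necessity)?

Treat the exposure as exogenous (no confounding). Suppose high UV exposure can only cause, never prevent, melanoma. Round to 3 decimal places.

Let p₁ = 0.39, p₀ = 0.18.
Under exogeneity and monotonicity, PN = (p₁ − p₀) / p₁.
PN = (0.39 − 0.18) / 0.39 = 0.21 / 0.39 ≈ 0.5385

PN ≈ 0.538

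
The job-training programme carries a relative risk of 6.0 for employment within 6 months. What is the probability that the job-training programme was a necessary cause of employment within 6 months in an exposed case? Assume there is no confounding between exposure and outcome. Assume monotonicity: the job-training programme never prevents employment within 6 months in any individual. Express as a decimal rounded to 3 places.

PN ≈ 0.833

Under exogeneity and monotonicity, PN = (RR − 1) / RR = 1 − 1/RR.
PN = (6.0 − 1) / 6.0 = 5 / 6.0 ≈ 0.8333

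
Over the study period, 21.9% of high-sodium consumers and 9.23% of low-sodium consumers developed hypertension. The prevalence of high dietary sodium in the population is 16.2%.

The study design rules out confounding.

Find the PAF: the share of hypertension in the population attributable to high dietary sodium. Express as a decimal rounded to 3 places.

p₁ = 0.219, p₀ = 0.0923.
Overall risk P(Y=1) = π·p₁ + (1−π)·p₀ = 0.162×0.219 + 0.838×0.0923 = 0.11283.
Under exogeneity, PAF = [P(Y=1) − p₀] / P(Y=1).
PAF = (0.11283 − 0.0923) / 0.11283 ≈ 0.1819

PAF ≈ 0.182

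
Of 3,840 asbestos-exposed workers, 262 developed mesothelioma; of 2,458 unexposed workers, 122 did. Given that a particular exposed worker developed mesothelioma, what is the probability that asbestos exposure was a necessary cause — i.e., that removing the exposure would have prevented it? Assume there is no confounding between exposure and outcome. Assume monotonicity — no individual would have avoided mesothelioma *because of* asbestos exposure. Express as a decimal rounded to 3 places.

PN ≈ 0.273

p₁ = P(outcome | exposed) = 262/3840 = 0.068229
p₀ = P(outcome | unexposed) = 122/2458 = 0.049634
Under exogeneity and monotonicity, PN = (p₁ − p₀) / p₁.
PN = (0.068229 − 0.049634) / 0.068229 = 0.018595 / 0.068229 ≈ 0.2725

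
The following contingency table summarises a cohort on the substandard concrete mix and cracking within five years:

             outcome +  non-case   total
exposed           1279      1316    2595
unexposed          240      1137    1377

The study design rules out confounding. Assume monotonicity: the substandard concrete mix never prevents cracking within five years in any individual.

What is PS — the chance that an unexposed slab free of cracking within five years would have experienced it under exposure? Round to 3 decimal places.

PS ≈ 0.386

p₁ = P(outcome | exposed) = 1279/2595 = 0.49287
p₀ = P(outcome | unexposed) = 240/1377 = 0.17429
Under exogeneity and monotonicity, PS = (p₁ − p₀) / (1 − p₀).
PS = (0.49287 − 0.17429) / (1 − 0.17429) = 0.31858 / 0.82571 ≈ 0.3858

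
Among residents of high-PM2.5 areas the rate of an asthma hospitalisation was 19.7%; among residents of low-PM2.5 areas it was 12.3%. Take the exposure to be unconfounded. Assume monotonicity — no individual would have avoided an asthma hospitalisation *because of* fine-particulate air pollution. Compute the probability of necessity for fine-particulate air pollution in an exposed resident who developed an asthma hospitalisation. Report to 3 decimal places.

PN ≈ 0.376

p₁ = 0.197, p₀ = 0.123.
Under exogeneity and monotonicity, PN = (p₁ − p₀) / p₁.
PN = (0.197 − 0.123) / 0.197 = 0.074 / 0.197 ≈ 0.3756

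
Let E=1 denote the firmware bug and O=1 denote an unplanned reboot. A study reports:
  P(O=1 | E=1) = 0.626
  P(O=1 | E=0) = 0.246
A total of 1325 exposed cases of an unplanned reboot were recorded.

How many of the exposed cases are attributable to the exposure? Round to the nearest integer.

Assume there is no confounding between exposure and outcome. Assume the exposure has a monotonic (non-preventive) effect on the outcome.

Let p₁ = 0.626, p₀ = 0.246.
PN = (p₁ − p₀)/p₁ = (0.626 − 0.246) / 0.626 ≈ 0.60703.
Attributable cases ≈ PN × (exposed cases) = 0.60703 × 1325 ≈ 804.31.

about 804 cases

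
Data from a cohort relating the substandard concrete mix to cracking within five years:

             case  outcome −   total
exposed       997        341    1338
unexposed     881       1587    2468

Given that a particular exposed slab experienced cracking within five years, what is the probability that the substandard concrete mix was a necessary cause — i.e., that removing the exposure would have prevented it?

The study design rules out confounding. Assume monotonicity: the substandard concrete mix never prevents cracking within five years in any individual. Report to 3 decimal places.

PN ≈ 0.521

p₁ = P(outcome | exposed) = 997/1338 = 0.74514
p₀ = P(outcome | unexposed) = 881/2468 = 0.35697
Under exogeneity and monotonicity, PN = (p₁ − p₀) / p₁.
PN = (0.74514 − 0.35697) / 0.74514 = 0.38817 / 0.74514 ≈ 0.5209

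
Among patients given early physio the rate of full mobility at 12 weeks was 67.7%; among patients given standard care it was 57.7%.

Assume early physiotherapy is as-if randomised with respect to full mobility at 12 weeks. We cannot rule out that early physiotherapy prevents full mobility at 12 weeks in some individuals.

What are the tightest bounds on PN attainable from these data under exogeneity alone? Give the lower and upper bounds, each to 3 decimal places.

p₁ = 0.677, p₀ = 0.577.
Under exogeneity alone the bounds on PN are max{0,(p₁−p₀)/p₁} ≤ PN ≤ min{1,(1−p₀)/p₁}.
  lower = (p₁ − p₀)/p₁ = 0.1 / 0.677 ≈ 0.1477
  upper = min{1, (1 − p₀)/p₁} = 0.423 / 0.677 ≈ 0.6248

0.148 ≤ PN ≤ 0.625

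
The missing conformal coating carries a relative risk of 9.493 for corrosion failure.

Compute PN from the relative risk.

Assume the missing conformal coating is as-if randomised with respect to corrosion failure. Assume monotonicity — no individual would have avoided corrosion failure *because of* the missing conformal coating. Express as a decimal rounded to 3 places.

Under exogeneity and monotonicity, PN = (RR − 1) / RR = 1 − 1/RR.
PN = (9.493 − 1) / 9.493 = 8.493 / 9.493 ≈ 0.8947

PN ≈ 0.895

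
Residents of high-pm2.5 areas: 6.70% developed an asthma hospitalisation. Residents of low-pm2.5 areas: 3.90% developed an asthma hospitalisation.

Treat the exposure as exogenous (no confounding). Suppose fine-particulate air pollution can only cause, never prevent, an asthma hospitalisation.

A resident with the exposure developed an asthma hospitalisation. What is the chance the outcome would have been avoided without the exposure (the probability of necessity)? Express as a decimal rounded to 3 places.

PN ≈ 0.418

p₁ = 0.067, p₀ = 0.039.
Under exogeneity and monotonicity, PN = (p₁ − p₀) / p₁.
PN = (0.067 − 0.039) / 0.067 = 0.028 / 0.067 ≈ 0.4179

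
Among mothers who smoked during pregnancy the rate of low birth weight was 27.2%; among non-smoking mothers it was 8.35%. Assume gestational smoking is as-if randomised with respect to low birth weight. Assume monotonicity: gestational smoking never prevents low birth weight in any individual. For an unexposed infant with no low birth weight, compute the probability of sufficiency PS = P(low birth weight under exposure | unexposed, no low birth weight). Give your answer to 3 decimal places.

PS ≈ 0.206

p₁ = 0.272, p₀ = 0.0835.
Under exogeneity and monotonicity, PS = (p₁ − p₀) / (1 − p₀).
PS = (0.272 − 0.0835) / (1 − 0.0835) = 0.1885 / 0.9165 ≈ 0.2057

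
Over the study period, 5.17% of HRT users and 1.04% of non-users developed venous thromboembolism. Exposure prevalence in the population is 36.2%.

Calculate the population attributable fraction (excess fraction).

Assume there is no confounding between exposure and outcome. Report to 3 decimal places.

PAF ≈ 0.590

p₁ = 0.0517, p₀ = 0.0104.
Overall risk P(Y=1) = π·p₁ + (1−π)·p₀ = 0.362×0.0517 + 0.638×0.0104 = 0.025351.
Under exogeneity, PAF = [P(Y=1) − p₀] / P(Y=1).
PAF = (0.025351 − 0.0104) / 0.025351 ≈ 0.5898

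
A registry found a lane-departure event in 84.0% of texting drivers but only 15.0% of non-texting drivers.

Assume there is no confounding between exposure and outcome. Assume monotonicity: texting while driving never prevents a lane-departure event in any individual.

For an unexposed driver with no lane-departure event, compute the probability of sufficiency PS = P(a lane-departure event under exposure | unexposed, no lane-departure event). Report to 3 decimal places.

p₁ = 0.84, p₀ = 0.15.
Under exogeneity and monotonicity, PS = (p₁ − p₀) / (1 − p₀).
PS = (0.84 − 0.15) / (1 − 0.15) = 0.69 / 0.85 ≈ 0.8118

PS ≈ 0.812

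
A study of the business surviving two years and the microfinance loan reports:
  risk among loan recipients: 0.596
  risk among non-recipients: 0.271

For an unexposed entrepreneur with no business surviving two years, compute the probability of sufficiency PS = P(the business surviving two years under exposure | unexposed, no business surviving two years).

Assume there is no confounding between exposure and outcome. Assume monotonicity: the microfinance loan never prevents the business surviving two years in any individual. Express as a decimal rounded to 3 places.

Let p₁ = 0.596, p₀ = 0.271.
Under exogeneity and monotonicity, PS = (p₁ − p₀) / (1 − p₀).
PS = (0.596 − 0.271) / (1 − 0.271) = 0.325 / 0.729 ≈ 0.4458

PS ≈ 0.446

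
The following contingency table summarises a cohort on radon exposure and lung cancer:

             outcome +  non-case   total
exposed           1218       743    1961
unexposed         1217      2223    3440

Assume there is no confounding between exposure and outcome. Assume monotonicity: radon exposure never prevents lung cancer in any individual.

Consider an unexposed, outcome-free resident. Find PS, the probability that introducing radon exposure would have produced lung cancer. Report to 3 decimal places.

p₁ = P(outcome | exposed) = 1218/1961 = 0.62111
p₀ = P(outcome | unexposed) = 1217/3440 = 0.35378
Under exogeneity and monotonicity, PS = (p₁ − p₀)/(1 − p₀).
PS = (0.62111 − 0.35378) / 0.64622 ≈ 0.4137

PS ≈ 0.414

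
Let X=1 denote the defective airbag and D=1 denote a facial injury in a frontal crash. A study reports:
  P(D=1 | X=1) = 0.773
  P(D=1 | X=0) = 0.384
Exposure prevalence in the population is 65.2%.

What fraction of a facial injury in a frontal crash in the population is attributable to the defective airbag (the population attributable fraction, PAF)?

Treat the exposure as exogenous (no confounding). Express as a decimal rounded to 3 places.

Let p₁ = 0.773, p₀ = 0.384.
Overall risk P(Y=1) = π·p₁ + (1−π)·p₀ = 0.652×0.773 + 0.348×0.384 = 0.63763.
Under exogeneity, PAF = [P(Y=1) − p₀] / P(Y=1).
PAF = (0.63763 − 0.384) / 0.63763 ≈ 0.3978

PAF ≈ 0.398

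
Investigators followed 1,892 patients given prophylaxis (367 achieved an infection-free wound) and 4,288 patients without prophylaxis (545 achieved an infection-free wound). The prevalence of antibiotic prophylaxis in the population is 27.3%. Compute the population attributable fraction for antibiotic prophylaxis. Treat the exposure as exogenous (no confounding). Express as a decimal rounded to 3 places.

PAF ≈ 0.126

p₁ = P(outcome | exposed) = 367/1892 = 0.19397
p₀ = P(outcome | unexposed) = 545/4288 = 0.1271
Overall risk P(Y=1) = π·p₁ + (1−π)·p₀ = 0.273×0.19397 + 0.727×0.1271 = 0.14536.
Under exogeneity, PAF = [P(Y=1) − p₀] / P(Y=1).
PAF = (0.14536 − 0.1271) / 0.14536 ≈ 0.1256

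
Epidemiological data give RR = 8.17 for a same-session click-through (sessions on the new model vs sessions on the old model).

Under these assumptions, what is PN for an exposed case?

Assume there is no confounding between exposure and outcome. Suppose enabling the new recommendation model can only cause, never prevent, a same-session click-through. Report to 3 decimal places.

PN ≈ 0.878

Under exogeneity and monotonicity, PN = (RR − 1) / RR = 1 − 1/RR.
PN = (8.17 − 1) / 8.17 = 7.17 / 8.17 ≈ 0.8776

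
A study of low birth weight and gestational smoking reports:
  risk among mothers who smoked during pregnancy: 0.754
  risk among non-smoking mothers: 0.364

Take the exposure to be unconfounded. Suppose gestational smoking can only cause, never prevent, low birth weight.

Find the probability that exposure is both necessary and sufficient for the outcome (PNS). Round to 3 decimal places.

Let p₁ = 0.754, p₀ = 0.364.
Under exogeneity and monotonicity, PNS = p₁ − p₀.
PNS = 0.754 − 0.364 = 0.39

PNS ≈ 0.390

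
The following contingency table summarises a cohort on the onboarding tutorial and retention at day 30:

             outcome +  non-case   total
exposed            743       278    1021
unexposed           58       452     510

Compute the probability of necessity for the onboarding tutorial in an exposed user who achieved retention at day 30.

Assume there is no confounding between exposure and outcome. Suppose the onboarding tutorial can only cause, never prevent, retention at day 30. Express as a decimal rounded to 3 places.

p₁ = P(outcome | exposed) = 743/1021 = 0.72772
p₀ = P(outcome | unexposed) = 58/510 = 0.11373
Under exogeneity and monotonicity, PN = (p₁ − p₀)/p₁.
PN = (0.72772 − 0.11373) / 0.72772 ≈ 0.8437

PN ≈ 0.844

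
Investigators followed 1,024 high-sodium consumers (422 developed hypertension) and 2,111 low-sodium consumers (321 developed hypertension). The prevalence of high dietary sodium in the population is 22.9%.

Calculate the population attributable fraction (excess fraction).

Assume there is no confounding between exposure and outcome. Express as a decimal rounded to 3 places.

PAF ≈ 0.281

p₁ = P(outcome | exposed) = 422/1024 = 0.41211
p₀ = P(outcome | unexposed) = 321/2111 = 0.15206
Overall risk P(Y=1) = π·p₁ + (1−π)·p₀ = 0.229×0.41211 + 0.771×0.15206 = 0.21161.
Under exogeneity, PAF = [P(Y=1) − p₀] / P(Y=1).
PAF = (0.21161 − 0.15206) / 0.21161 ≈ 0.2814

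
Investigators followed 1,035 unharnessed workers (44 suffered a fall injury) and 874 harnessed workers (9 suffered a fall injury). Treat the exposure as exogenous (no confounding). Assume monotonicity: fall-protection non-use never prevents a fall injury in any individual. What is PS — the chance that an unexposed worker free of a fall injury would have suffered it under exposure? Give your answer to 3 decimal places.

p₁ = P(outcome | exposed) = 44/1035 = 0.042512
p₀ = P(outcome | unexposed) = 9/874 = 0.010297
Under exogeneity and monotonicity, PS = (p₁ − p₀) / (1 − p₀).
PS = (0.042512 − 0.010297) / (1 − 0.010297) = 0.032215 / 0.9897 ≈ 0.0325

PS ≈ 0.033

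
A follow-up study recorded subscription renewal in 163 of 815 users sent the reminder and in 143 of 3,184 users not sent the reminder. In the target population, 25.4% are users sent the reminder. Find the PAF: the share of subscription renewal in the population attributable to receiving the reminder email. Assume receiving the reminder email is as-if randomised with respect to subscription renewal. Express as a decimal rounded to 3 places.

p₁ = P(outcome | exposed) = 163/815 = 0.2
p₀ = P(outcome | unexposed) = 143/3184 = 0.044912
Overall risk P(Y=1) = π·p₁ + (1−π)·p₀ = 0.254×0.2 + 0.746×0.044912 = 0.084304.
Under exogeneity, PAF = [P(Y=1) − p₀] / P(Y=1).
PAF = (0.084304 − 0.044912) / 0.084304 ≈ 0.4673

PAF ≈ 0.467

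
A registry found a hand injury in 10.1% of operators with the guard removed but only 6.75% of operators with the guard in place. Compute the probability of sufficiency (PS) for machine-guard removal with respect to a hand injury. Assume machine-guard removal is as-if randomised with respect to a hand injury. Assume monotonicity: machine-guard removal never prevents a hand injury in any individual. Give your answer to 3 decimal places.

PS ≈ 0.036

p₁ = 0.101, p₀ = 0.0675.
Under exogeneity and monotonicity, PS = (p₁ − p₀) / (1 − p₀).
PS = (0.101 − 0.0675) / (1 − 0.0675) = 0.0335 / 0.9325 ≈ 0.0359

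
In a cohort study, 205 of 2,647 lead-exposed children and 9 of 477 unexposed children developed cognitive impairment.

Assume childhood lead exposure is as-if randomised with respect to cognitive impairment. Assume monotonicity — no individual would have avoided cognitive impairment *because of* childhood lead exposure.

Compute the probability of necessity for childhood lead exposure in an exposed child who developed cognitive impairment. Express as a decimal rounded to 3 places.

PN ≈ 0.756

p₁ = P(outcome | exposed) = 205/2647 = 0.077446
p₀ = P(outcome | unexposed) = 9/477 = 0.018868
Under exogeneity and monotonicity, PN = (p₁ − p₀) / p₁.
PN = (0.077446 − 0.018868) / 0.077446 = 0.058578 / 0.077446 ≈ 0.7564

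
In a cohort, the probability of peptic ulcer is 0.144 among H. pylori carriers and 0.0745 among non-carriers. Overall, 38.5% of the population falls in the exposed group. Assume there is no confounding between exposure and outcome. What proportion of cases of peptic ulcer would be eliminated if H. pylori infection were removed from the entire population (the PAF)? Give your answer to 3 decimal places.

PAF ≈ 0.264

Let p₁ = 0.144, p₀ = 0.0745.
Overall risk P(Y=1) = π·p₁ + (1−π)·p₀ = 0.385×0.144 + 0.615×0.0745 = 0.10126.
Under exogeneity, PAF = [P(Y=1) − p₀] / P(Y=1).
PAF = (0.10126 − 0.0745) / 0.10126 ≈ 0.2643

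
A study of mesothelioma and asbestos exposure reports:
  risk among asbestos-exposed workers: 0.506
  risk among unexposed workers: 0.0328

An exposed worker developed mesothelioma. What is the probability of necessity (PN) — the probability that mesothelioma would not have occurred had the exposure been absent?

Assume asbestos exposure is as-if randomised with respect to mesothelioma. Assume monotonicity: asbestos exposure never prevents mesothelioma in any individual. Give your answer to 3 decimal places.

PN ≈ 0.935

Let p₁ = 0.506, p₀ = 0.0328.
Under exogeneity and monotonicity, PN = (p₁ − p₀) / p₁.
PN = (0.506 − 0.0328) / 0.506 = 0.4732 / 0.506 ≈ 0.9352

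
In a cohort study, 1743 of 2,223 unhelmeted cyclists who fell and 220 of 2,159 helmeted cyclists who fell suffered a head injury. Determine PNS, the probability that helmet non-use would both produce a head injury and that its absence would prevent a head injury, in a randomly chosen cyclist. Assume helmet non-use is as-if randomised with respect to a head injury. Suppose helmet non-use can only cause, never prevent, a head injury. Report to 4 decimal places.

p₁ = P(outcome | exposed) = 1743/2223 = 0.78408
p₀ = P(outcome | unexposed) = 220/2159 = 0.1019
Under exogeneity and monotonicity, PNS = p₁ − p₀.
PNS = 0.78408 − 0.1019 = 0.68218

PNS ≈ 0.6822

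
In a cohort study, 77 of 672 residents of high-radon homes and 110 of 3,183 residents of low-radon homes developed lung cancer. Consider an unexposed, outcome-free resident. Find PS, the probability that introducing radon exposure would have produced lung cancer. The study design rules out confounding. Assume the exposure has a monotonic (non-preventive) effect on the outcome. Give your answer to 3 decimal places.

p₁ = P(outcome | exposed) = 77/672 = 0.11458
p₀ = P(outcome | unexposed) = 110/3183 = 0.034559
Under exogeneity and monotonicity, PS = (p₁ − p₀) / (1 − p₀).
PS = (0.11458 − 0.034559) / (1 − 0.034559) = 0.080025 / 0.96544 ≈ 0.0829

PS ≈ 0.083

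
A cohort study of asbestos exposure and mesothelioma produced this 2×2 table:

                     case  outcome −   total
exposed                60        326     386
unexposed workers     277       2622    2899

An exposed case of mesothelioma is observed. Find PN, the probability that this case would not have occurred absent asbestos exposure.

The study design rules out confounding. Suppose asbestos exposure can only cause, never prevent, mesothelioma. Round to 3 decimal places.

PN ≈ 0.385

p₁ = P(outcome | exposed) = 60/386 = 0.15544
p₀ = P(outcome | unexposed) = 277/2899 = 0.09555
Under exogeneity and monotonicity, PN = (p₁ − p₀) / p₁.
PN = (0.15544 − 0.09555) / 0.15544 = 0.05989 / 0.15544 ≈ 0.3853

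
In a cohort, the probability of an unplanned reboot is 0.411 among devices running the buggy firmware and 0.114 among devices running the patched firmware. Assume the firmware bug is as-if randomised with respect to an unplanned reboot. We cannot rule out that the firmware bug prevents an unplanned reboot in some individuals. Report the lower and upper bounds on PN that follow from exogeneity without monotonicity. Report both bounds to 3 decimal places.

Let p₁ = 0.411, p₀ = 0.114.
Under exogeneity alone the bounds on PN are max{0,(p₁−p₀)/p₁} ≤ PN ≤ min{1,(1−p₀)/p₁}.
  lower = (p₁ − p₀)/p₁ = 0.297 / 0.411 ≈ 0.7226
  upper = min{1, (1 − p₀)/p₁} = 0.886 / 0.411 ≈ 2.1557 → capped at 1

0.723 ≤ PN ≤ 1.000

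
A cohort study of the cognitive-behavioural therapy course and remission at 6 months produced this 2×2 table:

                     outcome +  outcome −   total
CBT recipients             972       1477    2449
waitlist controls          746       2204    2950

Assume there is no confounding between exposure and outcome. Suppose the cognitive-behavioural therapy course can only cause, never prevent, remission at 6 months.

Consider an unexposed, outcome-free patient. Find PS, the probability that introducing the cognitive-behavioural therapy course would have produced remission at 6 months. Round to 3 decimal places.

PS ≈ 0.193

p₁ = P(outcome | exposed) = 972/2449 = 0.3969
p₀ = P(outcome | unexposed) = 746/2950 = 0.25288
Under exogeneity and monotonicity, PS = (p₁ − p₀) / (1 − p₀).
PS = (0.3969 − 0.25288) / (1 − 0.25288) = 0.14402 / 0.74712 ≈ 0.1928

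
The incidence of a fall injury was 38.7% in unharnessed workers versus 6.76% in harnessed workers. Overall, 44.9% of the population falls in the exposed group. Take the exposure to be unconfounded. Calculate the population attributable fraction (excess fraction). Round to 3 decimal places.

p₁ = 0.387, p₀ = 0.0676.
Overall risk P(Y=1) = π·p₁ + (1−π)·p₀ = 0.449×0.387 + 0.551×0.0676 = 0.21101.
Under exogeneity, PAF = [P(Y=1) − p₀] / P(Y=1).
PAF = (0.21101 − 0.0676) / 0.21101 ≈ 0.6796

PAF ≈ 0.680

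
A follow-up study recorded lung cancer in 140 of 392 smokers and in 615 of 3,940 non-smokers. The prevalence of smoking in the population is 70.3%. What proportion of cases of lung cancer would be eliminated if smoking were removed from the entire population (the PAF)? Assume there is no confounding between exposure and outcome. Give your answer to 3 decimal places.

p₁ = P(outcome | exposed) = 140/392 = 0.35714
p₀ = P(outcome | unexposed) = 615/3940 = 0.15609
Overall risk P(Y=1) = π·p₁ + (1−π)·p₀ = 0.703×0.35714 + 0.297×0.15609 = 0.29743.
Under exogeneity, PAF = [P(Y=1) − p₀] / P(Y=1).
PAF = (0.29743 − 0.15609) / 0.29743 ≈ 0.4752

PAF ≈ 0.475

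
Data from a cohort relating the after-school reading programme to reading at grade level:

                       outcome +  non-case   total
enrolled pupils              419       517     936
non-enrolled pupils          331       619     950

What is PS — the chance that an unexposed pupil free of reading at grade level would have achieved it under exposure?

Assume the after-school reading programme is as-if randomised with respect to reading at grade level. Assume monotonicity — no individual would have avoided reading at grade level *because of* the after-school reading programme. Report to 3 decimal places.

p₁ = P(outcome | exposed) = 419/936 = 0.44765
p₀ = P(outcome | unexposed) = 331/950 = 0.34842
Under exogeneity and monotonicity, PS = (p₁ − p₀)/(1 − p₀).
PS = (0.44765 − 0.34842) / 0.65158 ≈ 0.1523

PS ≈ 0.152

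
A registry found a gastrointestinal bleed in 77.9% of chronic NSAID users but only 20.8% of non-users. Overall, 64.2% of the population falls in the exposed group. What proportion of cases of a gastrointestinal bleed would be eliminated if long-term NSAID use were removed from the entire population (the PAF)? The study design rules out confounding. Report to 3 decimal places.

PAF ≈ 0.638

p₁ = 0.779, p₀ = 0.208.
Overall risk P(Y=1) = π·p₁ + (1−π)·p₀ = 0.642×0.779 + 0.358×0.208 = 0.57458.
Under exogeneity, PAF = [P(Y=1) − p₀] / P(Y=1).
PAF = (0.57458 − 0.208) / 0.57458 ≈ 0.6380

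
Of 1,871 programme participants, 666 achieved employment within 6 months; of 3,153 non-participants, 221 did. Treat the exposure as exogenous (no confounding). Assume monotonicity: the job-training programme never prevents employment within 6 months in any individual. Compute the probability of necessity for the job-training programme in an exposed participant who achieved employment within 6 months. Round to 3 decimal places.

PN ≈ 0.803

p₁ = P(outcome | exposed) = 666/1871 = 0.35596
p₀ = P(outcome | unexposed) = 221/3153 = 0.070092
Under exogeneity and monotonicity, PN = (p₁ − p₀) / p₁.
PN = (0.35596 − 0.070092) / 0.35596 = 0.28587 / 0.35596 ≈ 0.8031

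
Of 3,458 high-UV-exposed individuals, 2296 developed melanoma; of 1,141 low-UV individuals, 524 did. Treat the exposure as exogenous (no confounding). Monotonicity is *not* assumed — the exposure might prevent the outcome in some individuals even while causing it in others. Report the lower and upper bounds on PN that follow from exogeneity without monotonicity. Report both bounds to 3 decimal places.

p₁ = P(outcome | exposed) = 2296/3458 = 0.66397
p₀ = P(outcome | unexposed) = 524/1141 = 0.45925
Under exogeneity alone the bounds on PN are max{0,(p₁−p₀)/p₁} ≤ PN ≤ min{1,(1−p₀)/p₁}.
  lower = (p₁ − p₀)/p₁ = 0.20472 / 0.66397 ≈ 0.3083
  upper = min{1, (1 − p₀)/p₁} = 0.54075 / 0.66397 ≈ 0.8144

0.308 ≤ PN ≤ 0.814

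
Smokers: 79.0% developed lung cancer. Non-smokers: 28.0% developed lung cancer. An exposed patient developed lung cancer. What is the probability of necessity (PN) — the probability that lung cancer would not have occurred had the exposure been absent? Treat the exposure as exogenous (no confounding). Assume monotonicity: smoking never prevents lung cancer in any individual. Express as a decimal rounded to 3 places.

PN ≈ 0.646

p₁ = 0.79, p₀ = 0.28.
Under exogeneity and monotonicity, PN = (p₁ − p₀) / p₁.
PN = (0.79 − 0.28) / 0.79 = 0.51 / 0.79 ≈ 0.6456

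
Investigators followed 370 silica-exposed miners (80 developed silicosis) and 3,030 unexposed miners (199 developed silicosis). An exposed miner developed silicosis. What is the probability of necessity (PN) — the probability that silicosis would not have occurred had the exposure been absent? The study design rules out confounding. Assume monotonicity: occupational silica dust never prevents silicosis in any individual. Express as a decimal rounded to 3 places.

p₁ = P(outcome | exposed) = 80/370 = 0.21622
p₀ = P(outcome | unexposed) = 199/3030 = 0.065677
Under exogeneity and monotonicity, PN = (p₁ − p₀) / p₁.
PN = (0.21622 − 0.065677) / 0.21622 = 0.15054 / 0.21622 ≈ 0.6962

PN ≈ 0.696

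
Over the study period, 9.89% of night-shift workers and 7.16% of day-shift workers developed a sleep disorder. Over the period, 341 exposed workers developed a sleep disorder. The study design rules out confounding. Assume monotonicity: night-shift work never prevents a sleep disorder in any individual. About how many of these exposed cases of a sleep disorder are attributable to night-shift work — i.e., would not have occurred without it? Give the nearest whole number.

p₁ = 0.0989, p₀ = 0.0716.
PN = (p₁ − p₀)/p₁ = (0.0989 − 0.0716) / 0.0989 ≈ 0.27604.
Attributable cases ≈ PN × (exposed cases) = 0.27604 × 341 ≈ 94.13.

about 94 cases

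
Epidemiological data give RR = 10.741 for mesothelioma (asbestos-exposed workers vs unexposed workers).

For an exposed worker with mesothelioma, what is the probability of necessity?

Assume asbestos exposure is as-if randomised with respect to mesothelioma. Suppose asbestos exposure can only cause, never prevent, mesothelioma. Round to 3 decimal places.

PN ≈ 0.907

Under exogeneity and monotonicity, PN = (RR − 1) / RR = 1 − 1/RR.
PN = (10.741 − 1) / 10.741 = 9.741 / 10.741 ≈ 0.9069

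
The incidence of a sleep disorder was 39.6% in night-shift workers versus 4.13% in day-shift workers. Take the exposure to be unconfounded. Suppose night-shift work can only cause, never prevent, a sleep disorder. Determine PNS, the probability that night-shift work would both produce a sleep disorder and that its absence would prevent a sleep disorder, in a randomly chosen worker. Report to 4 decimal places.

p₁ = 0.396, p₀ = 0.0413.
Under exogeneity and monotonicity, PNS = p₁ − p₀.
PNS = 0.396 − 0.0413 = 0.3547

PNS ≈ 0.3547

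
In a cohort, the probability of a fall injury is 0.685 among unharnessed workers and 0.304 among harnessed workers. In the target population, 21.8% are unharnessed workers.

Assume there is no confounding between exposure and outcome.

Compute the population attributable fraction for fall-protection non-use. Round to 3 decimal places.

Let p₁ = 0.685, p₀ = 0.304.
Overall risk P(Y=1) = π·p₁ + (1−π)·p₀ = 0.218×0.685 + 0.782×0.304 = 0.38706.
Under exogeneity, PAF = [P(Y=1) − p₀] / P(Y=1).
PAF = (0.38706 − 0.304) / 0.38706 ≈ 0.2146

PAF ≈ 0.215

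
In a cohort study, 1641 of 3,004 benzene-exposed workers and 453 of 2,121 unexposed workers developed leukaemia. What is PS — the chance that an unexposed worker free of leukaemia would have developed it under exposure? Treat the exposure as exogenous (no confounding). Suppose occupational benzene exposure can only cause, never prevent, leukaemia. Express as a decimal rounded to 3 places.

p₁ = P(outcome | exposed) = 1641/3004 = 0.54627
p₀ = P(outcome | unexposed) = 453/2121 = 0.21358
Under exogeneity and monotonicity, PS = (p₁ − p₀) / (1 − p₀).
PS = (0.54627 − 0.21358) / (1 − 0.21358) = 0.33269 / 0.78642 ≈ 0.4230

PS ≈ 0.423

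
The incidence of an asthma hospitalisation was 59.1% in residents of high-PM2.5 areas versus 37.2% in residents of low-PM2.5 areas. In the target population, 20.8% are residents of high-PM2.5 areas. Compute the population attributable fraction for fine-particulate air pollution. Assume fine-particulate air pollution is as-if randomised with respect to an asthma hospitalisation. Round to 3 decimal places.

PAF ≈ 0.109

p₁ = 0.591, p₀ = 0.372.
Overall risk P(Y=1) = π·p₁ + (1−π)·p₀ = 0.208×0.591 + 0.792×0.372 = 0.41755.
Under exogeneity, PAF = [P(Y=1) − p₀] / P(Y=1).
PAF = (0.41755 − 0.372) / 0.41755 ≈ 0.1091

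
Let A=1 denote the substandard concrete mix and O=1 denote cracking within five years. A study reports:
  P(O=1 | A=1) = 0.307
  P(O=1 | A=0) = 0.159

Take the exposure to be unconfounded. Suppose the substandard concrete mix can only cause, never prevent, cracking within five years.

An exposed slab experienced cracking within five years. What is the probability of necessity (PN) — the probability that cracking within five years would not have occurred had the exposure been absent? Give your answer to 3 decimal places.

PN ≈ 0.482

Let p₁ = 0.307, p₀ = 0.159.
Under exogeneity and monotonicity, PN = (p₁ − p₀) / p₁.
PN = (0.307 − 0.159) / 0.307 = 0.148 / 0.307 ≈ 0.4821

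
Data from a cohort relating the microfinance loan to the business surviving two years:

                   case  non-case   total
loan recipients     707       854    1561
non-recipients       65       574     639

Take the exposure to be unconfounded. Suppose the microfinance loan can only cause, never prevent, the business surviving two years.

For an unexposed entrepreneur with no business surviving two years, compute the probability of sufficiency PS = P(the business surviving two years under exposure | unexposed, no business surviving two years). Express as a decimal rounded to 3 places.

PS ≈ 0.391

p₁ = P(outcome | exposed) = 707/1561 = 0.45291
p₀ = P(outcome | unexposed) = 65/639 = 0.10172
Under exogeneity and monotonicity, PS = (p₁ − p₀) / (1 − p₀).
PS = (0.45291 − 0.10172) / (1 − 0.10172) = 0.35119 / 0.89828 ≈ 0.3910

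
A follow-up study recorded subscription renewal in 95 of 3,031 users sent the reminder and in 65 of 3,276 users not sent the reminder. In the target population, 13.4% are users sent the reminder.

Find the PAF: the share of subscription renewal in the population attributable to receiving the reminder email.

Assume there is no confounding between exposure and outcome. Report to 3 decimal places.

p₁ = P(outcome | exposed) = 95/3031 = 0.031343
p₀ = P(outcome | unexposed) = 65/3276 = 0.019841
Overall risk P(Y=1) = π·p₁ + (1−π)·p₀ = 0.134×0.031343 + 0.866×0.019841 = 0.021382.
Under exogeneity, PAF = [P(Y=1) − p₀] / P(Y=1).
PAF = (0.021382 − 0.019841) / 0.021382 ≈ 0.0721

PAF ≈ 0.072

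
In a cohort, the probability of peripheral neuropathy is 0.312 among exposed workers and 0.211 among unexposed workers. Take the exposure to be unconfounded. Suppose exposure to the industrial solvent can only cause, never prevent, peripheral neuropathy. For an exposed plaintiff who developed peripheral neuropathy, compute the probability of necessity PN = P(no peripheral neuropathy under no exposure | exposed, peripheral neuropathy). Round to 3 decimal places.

PN ≈ 0.324

Let p₁ = 0.312, p₀ = 0.211.
Under exogeneity and monotonicity, PN = (p₁ − p₀) / p₁.
PN = (0.312 − 0.211) / 0.312 = 0.101 / 0.312 ≈ 0.3237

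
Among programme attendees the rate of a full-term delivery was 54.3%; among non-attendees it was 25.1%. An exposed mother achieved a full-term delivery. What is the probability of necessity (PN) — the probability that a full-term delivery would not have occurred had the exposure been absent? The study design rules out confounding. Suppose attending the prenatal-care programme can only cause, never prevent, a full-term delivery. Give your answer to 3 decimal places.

p₁ = 0.543, p₀ = 0.251.
Under exogeneity and monotonicity, PN = (p₁ − p₀) / p₁.
PN = (0.543 − 0.251) / 0.543 = 0.292 / 0.543 ≈ 0.5378

PN ≈ 0.538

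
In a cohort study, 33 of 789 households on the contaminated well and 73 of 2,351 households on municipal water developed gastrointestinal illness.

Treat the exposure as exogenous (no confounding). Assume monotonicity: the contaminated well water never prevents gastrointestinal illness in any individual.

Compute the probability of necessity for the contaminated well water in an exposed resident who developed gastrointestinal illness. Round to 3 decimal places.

p₁ = P(outcome | exposed) = 33/789 = 0.041825
p₀ = P(outcome | unexposed) = 73/2351 = 0.031051
Under exogeneity and monotonicity, PN = (p₁ − p₀) / p₁.
PN = (0.041825 − 0.031051) / 0.041825 = 0.010774 / 0.041825 ≈ 0.2576

PN ≈ 0.258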